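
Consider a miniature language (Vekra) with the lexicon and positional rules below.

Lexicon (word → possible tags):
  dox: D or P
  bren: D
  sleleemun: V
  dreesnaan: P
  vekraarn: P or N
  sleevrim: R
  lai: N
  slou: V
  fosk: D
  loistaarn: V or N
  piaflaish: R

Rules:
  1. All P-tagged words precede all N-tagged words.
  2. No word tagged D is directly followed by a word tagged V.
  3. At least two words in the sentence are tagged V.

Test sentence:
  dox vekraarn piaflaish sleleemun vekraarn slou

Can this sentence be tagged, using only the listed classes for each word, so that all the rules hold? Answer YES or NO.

Candidates per position — 1:dox {D,P}; 2:vekraarn {P,N}; 3:piaflaish {R}; 4:sleleemun {V}; 5:vekraarn {P,N}; 6:slou {V}.
One satisfying assignment: P P R V N V.
Checking: rule 1 satisfied; rule 2 satisfied; rule 3 satisfied.

YES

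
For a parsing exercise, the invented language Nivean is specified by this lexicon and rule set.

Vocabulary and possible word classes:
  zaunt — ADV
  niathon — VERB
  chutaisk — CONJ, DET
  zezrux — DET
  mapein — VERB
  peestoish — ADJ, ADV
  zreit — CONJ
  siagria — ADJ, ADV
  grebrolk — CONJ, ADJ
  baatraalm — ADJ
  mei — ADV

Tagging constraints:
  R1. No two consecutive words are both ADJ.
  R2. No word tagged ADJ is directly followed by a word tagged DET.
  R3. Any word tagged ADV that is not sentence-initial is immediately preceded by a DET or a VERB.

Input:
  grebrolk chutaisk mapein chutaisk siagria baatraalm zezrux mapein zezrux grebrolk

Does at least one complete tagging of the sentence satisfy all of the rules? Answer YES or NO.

Candidates per position — 1:grebrolk {CONJ,ADJ}; 2:chutaisk {CONJ,DET}; 3:mapein {VERB}; 4:chutaisk {CONJ,DET}; 5:siagria {ADJ,ADV}; 6:baatraalm {ADJ}; 7:zezrux {DET}; 8:mapein {VERB}; 9:zezrux {DET}; 10:grebrolk {CONJ,ADJ}.
Rule 2 cannot be satisfied by any choice of tags from the lexicon.
So there is no consistent tagging.

NO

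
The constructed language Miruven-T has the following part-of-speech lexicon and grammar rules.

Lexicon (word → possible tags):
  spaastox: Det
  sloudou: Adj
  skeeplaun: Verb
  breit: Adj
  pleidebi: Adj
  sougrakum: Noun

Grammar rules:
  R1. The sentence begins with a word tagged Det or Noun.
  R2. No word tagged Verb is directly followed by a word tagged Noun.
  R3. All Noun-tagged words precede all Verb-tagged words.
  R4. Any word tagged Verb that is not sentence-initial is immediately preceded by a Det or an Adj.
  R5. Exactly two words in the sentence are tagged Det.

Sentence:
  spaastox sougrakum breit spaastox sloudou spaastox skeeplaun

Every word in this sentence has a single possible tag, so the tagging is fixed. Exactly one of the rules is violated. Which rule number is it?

Fixed tagging: Det Noun Adj Det Adj Det Verb.
Applying the rules: R1 ok, R2 ok, R3 ok, R4 ok, R5 fails.
Only rule 5 fails.

5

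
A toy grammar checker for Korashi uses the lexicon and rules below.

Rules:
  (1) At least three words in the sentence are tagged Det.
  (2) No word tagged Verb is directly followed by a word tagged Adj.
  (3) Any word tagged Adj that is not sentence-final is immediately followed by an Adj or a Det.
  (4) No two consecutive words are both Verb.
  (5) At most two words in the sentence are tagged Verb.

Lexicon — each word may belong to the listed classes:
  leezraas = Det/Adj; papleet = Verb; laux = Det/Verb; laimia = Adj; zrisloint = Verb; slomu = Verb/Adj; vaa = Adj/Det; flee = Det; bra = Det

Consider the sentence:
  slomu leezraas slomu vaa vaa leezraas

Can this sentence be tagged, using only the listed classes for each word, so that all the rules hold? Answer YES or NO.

YES

Candidates per position — 1:slomu {Verb,Adj}; 2:leezraas {Det,Adj}; 3:slomu {Verb,Adj}; 4:vaa {Adj,Det}; 5:vaa {Adj,Det}; 6:leezraas {Det,Adj}.
One satisfying assignment: Adj Det Verb Det Adj Det.
Verifying each rule — rule 1 satisfied; rule 2 satisfied; rule 3 satisfied; rule 4 satisfied; rule 5 satisfied.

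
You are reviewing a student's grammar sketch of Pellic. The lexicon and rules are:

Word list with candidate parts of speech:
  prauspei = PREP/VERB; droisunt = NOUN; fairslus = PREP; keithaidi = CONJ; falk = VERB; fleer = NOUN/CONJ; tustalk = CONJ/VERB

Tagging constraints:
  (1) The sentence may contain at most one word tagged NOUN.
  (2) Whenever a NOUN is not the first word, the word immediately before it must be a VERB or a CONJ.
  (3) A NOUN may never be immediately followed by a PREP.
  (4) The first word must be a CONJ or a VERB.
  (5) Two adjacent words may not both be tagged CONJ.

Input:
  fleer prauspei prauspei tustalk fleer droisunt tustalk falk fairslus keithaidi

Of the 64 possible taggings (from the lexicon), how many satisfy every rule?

Candidates per position — 1:fleer {NOUN,CONJ}; 2:prauspei {PREP,VERB}; 3:prauspei {PREP,VERB}; 4:tustalk {CONJ,VERB}; 5:fleer {NOUN,CONJ}; 6:droisunt {NOUN}; 7:tustalk {CONJ,VERB}; 8:falk {VERB}; 9:fairslus {PREP}; 10:keithaidi {CONJ}.
There are 64 candidate sequences in total.
Checking each against the rules leaves 8 sequences.
Count = 8.

8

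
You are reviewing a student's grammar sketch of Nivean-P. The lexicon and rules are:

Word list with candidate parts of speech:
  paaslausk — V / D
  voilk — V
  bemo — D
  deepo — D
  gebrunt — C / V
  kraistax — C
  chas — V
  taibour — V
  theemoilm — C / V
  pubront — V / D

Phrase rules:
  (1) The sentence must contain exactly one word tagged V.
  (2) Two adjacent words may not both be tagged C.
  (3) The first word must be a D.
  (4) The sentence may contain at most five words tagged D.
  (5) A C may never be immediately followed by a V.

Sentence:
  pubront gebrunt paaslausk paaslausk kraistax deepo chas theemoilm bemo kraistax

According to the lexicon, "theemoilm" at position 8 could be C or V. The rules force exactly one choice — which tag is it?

Candidates per position — 1:pubront {V,D}; 2:gebrunt {C,V}; 3:paaslausk {V,D}; 4:paaslausk {V,D}; 5:kraistax {C}; 6:deepo {D}; 7:chas {V}; 8:theemoilm {C,V}; 9:bemo {D}; 10:kraistax {C}.
Position 1: V is ruled out by rule 1; that leaves D.
Position 2: V is ruled out by rule 1; that leaves C.
Position 3: V is ruled out by rule 1; that leaves D.
Position 4: V is ruled out by rule 1; that leaves D.
Position 8: V is ruled out by rule 1; that leaves C.
That leaves exactly one tagging: D C D D C D V C D C.
Checking: rule 1 ok; rule 2 ok; rule 3 ok; rule 4 ok; rule 5 ok.

C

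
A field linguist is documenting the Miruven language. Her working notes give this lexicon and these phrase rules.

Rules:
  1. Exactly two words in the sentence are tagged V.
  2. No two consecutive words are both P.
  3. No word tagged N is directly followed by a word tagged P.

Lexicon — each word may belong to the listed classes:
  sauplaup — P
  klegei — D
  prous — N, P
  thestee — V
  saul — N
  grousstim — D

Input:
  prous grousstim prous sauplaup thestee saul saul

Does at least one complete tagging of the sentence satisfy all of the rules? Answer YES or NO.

Candidates per position — 1:prous {N,P}; 2:grousstim {D}; 3:prous {N,P}; 4:sauplaup {P}; 5:thestee {V}; 6:saul {N}; 7:saul {N}.
Rule 1 cannot be satisfied by any choice of tags from the lexicon.
So there is no consistent tagging.

NO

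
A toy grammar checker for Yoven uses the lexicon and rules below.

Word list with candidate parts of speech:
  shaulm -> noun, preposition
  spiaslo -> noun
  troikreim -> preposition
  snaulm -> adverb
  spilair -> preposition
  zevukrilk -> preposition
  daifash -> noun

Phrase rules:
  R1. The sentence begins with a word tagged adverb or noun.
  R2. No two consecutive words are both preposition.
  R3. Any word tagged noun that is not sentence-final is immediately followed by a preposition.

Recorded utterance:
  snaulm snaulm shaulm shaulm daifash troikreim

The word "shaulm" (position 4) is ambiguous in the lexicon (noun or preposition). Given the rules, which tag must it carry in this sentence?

preposition

Candidates per position — 1:snaulm {adverb}; 2:snaulm {adverb}; 3:shaulm {noun,preposition}; 4:shaulm {noun,preposition}; 5:daifash {noun}; 6:troikreim {preposition}.
At position 4, choosing noun makes rule 3 impossible to satisfy; hence preposition.
At position 3, choosing preposition makes rule 2 impossible to satisfy; hence noun.
The only consistent sequence is: adverb adverb noun preposition noun preposition.
Checking: rule 1 holds; rule 2 holds; rule 3 holds.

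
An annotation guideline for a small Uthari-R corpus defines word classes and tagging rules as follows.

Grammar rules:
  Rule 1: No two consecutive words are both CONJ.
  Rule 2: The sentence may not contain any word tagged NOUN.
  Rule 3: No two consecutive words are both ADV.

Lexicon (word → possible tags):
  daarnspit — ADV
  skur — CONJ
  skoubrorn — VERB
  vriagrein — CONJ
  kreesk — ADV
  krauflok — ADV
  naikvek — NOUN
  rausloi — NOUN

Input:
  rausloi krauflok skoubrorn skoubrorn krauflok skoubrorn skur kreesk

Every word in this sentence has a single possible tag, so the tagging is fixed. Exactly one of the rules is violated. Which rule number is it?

Fixed tagging: NOUN ADV VERB VERB ADV VERB CONJ ADV.
Applying the rules: R1 ✓, R2 ✗, R3 ✓.
Only rule 2 fails.

2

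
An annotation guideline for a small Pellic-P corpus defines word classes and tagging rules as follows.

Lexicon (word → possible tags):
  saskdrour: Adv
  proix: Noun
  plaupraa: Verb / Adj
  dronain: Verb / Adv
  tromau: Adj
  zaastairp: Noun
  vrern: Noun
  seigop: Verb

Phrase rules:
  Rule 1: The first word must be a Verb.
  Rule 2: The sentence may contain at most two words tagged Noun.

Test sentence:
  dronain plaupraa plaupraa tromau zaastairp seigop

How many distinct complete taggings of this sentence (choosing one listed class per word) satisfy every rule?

4

Candidates per position — 1:dronain {Verb,Adv}; 2:plaupraa {Verb,Adj}; 3:plaupraa {Verb,Adj}; 4:tromau {Adj}; 5:zaastairp {Noun}; 6:seigop {Verb}.
There are 8 candidate sequences in total.
The sequences that satisfy every rule: Verb Verb Verb Adj Noun Verb; Verb Verb Adj Adj Noun Verb; Verb Adj Verb Adj Noun Verb; Verb Adj Adj Adj Noun Verb.
Count = 4.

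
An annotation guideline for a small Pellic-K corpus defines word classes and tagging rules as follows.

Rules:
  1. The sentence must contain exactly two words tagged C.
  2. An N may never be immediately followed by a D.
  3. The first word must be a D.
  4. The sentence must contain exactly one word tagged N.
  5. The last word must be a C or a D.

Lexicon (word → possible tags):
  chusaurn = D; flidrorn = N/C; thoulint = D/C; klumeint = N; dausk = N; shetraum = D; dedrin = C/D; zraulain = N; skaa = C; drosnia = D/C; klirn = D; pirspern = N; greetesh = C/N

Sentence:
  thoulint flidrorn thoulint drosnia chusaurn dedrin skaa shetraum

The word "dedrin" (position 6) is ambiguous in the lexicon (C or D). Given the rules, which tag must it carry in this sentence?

Candidates per position — 1:thoulint {D,C}; 2:flidrorn {N,C}; 3:thoulint {D,C}; 4:drosnia {D,C}; 5:chusaurn {D}; 6:dedrin {C,D}; 7:skaa {C}; 8:shetraum {D}.
Word 1 cannot be C — rule 3 would then fail for every completion. It is D.
Word 2 cannot be C — rule 4 would then fail for every completion. It is N.
Word 3 cannot be D — rule 2 would then fail for every completion. It is C.
Word 4 cannot be C — rule 1 would then fail for every completion. It is D.
Word 6 cannot be C — rule 1 would then fail for every completion. It is D.
The only consistent sequence is: D N C D D D C D.
Rule-by-rule: rule 1 ok; rule 2 ok; rule 3 ok; rule 4 ok; rule 5 ok.

D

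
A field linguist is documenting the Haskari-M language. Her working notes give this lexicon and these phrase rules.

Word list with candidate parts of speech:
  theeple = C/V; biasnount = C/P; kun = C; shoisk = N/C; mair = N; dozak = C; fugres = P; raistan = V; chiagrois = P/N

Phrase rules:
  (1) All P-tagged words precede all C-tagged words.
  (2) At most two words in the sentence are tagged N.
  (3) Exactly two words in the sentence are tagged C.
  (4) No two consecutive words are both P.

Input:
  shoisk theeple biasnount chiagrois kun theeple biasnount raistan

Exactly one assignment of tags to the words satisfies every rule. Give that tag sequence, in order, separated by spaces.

N V P N C V C V

Candidates per position — 1:shoisk {N,C}; 2:theeple {C,V}; 3:biasnount {C,P}; 4:chiagrois {P,N}; 5:kun {C}; 6:theeple {C,V}; 7:biasnount {C,P}; 8:raistan {V}.
Position 7: P is ruled out by rule 1; that leaves C.
Position 1: C is ruled out by rule 3; that leaves N.
Position 2: C is ruled out by rule 3; that leaves V.
Position 3: C is ruled out by rule 3; that leaves P.
Position 4: P is ruled out by rule 4; that leaves N.
Position 6: C is ruled out by rule 3; that leaves V.
The unique satisfying tagging is: N V P N C V C V.
Check: rule 1 ✓; rule 2 ✓; rule 3 ✓; rule 4 ✓.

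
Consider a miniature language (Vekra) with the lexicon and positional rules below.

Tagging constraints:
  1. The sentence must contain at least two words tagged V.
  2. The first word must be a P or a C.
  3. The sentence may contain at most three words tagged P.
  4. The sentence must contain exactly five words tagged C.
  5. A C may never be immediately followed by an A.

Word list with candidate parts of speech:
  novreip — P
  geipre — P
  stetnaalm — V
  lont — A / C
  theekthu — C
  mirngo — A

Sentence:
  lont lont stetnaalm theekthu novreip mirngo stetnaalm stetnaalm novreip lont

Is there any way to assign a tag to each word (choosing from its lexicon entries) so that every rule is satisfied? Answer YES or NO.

Candidates per position — 1:lont {A,C}; 2:lont {A,C}; 3:stetnaalm {V}; 4:theekthu {C}; 5:novreip {P}; 6:mirngo {A}; 7:stetnaalm {V}; 8:stetnaalm {V}; 9:novreip {P}; 10:lont {A,C}.
Rule 4 cannot be satisfied by any choice of tags from the lexicon.
So there is no consistent tagging.

NO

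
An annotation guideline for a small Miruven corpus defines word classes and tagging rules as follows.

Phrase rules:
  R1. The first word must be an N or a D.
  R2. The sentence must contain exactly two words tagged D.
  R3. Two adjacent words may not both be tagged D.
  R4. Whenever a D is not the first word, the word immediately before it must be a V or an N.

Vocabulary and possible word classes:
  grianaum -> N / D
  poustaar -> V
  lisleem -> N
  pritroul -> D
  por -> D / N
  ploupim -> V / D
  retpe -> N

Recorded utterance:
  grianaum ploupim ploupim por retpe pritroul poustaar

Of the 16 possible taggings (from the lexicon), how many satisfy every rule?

4

Candidates per position — 1:grianaum {N,D}; 2:ploupim {V,D}; 3:ploupim {V,D}; 4:por {D,N}; 5:retpe {N}; 6:pritroul {D}; 7:poustaar {V}.
There are 16 candidate sequences in total.
The sequences that satisfy every rule: N V V D N D V; N V D N N D V; N D V N N D V; D V V N N D V.
Count = 4.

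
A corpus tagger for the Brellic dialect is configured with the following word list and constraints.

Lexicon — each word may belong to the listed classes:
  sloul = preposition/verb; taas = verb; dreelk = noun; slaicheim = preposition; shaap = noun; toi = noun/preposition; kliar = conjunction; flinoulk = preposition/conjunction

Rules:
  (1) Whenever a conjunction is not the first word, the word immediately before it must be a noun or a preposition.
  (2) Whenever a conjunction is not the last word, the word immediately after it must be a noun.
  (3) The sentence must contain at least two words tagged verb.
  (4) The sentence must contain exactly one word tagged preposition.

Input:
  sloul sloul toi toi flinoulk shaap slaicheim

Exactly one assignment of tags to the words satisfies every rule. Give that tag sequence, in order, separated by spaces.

verb verb noun noun conjunction noun preposition

Candidates per position — 1:sloul {preposition,verb}; 2:sloul {preposition,verb}; 3:toi {noun,preposition}; 4:toi {noun,preposition}; 5:flinoulk {preposition,conjunction}; 6:shaap {noun}; 7:slaicheim {preposition}.
Position 1: preposition is ruled out by rule 3; that leaves verb.
Position 2: preposition is ruled out by rule 3; that leaves verb.
Position 3: preposition is ruled out by rule 4; that leaves noun.
Position 4: preposition is ruled out by rule 4; that leaves noun.
Position 5: preposition is ruled out by rule 4; that leaves conjunction.
The unique satisfying tagging is: verb verb noun noun conjunction noun preposition.
Check: rule 1 satisfied; rule 2 satisfied; rule 3 satisfied; rule 4 satisfied.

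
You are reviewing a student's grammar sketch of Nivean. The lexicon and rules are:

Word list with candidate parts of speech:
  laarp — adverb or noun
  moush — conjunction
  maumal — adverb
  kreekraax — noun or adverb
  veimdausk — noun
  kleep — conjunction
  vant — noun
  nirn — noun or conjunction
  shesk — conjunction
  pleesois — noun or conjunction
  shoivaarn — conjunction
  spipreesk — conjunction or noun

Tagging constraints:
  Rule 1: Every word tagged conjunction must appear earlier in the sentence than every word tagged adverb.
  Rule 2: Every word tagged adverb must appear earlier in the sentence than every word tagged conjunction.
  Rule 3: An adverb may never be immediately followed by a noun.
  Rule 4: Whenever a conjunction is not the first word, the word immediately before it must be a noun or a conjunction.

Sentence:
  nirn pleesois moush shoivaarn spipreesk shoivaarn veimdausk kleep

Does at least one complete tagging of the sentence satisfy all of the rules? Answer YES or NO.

Candidates per position — 1:nirn {noun,conjunction}; 2:pleesois {noun,conjunction}; 3:moush {conjunction}; 4:shoivaarn {conjunction}; 5:spipreesk {conjunction,noun}; 6:shoivaarn {conjunction}; 7:veimdausk {noun}; 8:kleep {conjunction}.
One satisfying assignment: conjunction noun conjunction conjunction conjunction conjunction noun conjunction.
Check: rule 1 holds; rule 2 holds; rule 3 holds; rule 4 holds.

YES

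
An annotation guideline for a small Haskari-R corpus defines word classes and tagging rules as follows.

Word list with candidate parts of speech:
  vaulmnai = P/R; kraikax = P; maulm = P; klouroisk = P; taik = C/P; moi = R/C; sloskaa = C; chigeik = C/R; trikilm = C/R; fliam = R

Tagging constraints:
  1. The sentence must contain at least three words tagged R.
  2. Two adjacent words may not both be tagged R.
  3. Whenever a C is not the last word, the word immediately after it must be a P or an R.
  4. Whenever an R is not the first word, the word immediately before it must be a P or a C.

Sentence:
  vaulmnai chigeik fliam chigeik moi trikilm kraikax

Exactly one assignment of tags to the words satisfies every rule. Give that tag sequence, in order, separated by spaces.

R C R C R C P

Candidates per position — 1:vaulmnai {P,R}; 2:chigeik {C,R}; 3:fliam {R}; 4:chigeik {C,R}; 5:moi {R,C}; 6:trikilm {C,R}; 7:kraikax {P}.
At position 2, choosing R makes rule 2 impossible to satisfy; hence C.
At position 4, choosing R makes rule 2 impossible to satisfy; hence C.
At position 5, choosing C makes rule 3 impossible to satisfy; hence R.
At position 6, choosing R makes rule 2 impossible to satisfy; hence C.
At position 1, choosing P makes rule 1 impossible to satisfy; hence R.
The only consistent sequence is: R C R C R C P.
Rule-by-rule: rule 1 ✓; rule 2 ✓; rule 3 ✓; rule 4 ✓.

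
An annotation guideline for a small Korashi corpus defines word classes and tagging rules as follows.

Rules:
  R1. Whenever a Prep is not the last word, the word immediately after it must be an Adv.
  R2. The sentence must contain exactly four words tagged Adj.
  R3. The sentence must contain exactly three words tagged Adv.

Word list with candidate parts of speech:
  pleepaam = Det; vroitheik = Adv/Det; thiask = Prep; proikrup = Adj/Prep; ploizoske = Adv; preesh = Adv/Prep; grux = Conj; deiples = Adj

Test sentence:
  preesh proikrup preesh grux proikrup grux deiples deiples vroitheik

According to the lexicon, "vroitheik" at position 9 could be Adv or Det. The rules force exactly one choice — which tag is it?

Candidates per position — 1:preesh {Adv,Prep}; 2:proikrup {Adj,Prep}; 3:preesh {Adv,Prep}; 4:grux {Conj}; 5:proikrup {Adj,Prep}; 6:grux {Conj}; 7:deiples {Adj}; 8:deiples {Adj}; 9:vroitheik {Adv,Det}.
Word 1 cannot be Prep — rule 1 would then fail for every completion. It is Adv.
Word 2 cannot be Prep — rule 2 would then fail for every completion. It is Adj.
Word 3 cannot be Prep — rule 1 would then fail for every completion. It is Adv.
Word 5 cannot be Prep — rule 1 would then fail for every completion. It is Adj.
Word 9 cannot be Det — rule 3 would then fail for every completion. It is Adv.
That leaves exactly one tagging: Adv Adj Adv Conj Adj Conj Adj Adj Adv.
Checking: rule 1 holds; rule 2 holds; rule 3 holds.

Adv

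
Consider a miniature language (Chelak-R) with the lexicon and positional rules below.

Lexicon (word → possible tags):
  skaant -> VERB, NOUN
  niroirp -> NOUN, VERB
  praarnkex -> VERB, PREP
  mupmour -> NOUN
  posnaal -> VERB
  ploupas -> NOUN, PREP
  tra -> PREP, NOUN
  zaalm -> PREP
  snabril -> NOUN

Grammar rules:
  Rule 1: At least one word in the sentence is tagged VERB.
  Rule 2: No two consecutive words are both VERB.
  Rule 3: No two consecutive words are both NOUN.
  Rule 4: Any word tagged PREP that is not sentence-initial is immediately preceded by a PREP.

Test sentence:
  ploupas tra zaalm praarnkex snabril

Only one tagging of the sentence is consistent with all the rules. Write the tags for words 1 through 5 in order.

PREP PREP PREP VERB NOUN

Candidates per position — 1:ploupas {NOUN,PREP}; 2:tra {PREP,NOUN}; 3:zaalm {PREP}; 4:praarnkex {VERB,PREP}; 5:snabril {NOUN}.
At position 1, choosing NOUN makes rule 4 impossible to satisfy; hence PREP.
At position 2, choosing NOUN makes rule 4 impossible to satisfy; hence PREP.
At position 4, choosing PREP makes rule 1 impossible to satisfy; hence VERB.
The only consistent sequence is: PREP PREP PREP VERB NOUN.
Rule-by-rule: rule 1 ✓; rule 2 ✓; rule 3 ✓; rule 4 ✓.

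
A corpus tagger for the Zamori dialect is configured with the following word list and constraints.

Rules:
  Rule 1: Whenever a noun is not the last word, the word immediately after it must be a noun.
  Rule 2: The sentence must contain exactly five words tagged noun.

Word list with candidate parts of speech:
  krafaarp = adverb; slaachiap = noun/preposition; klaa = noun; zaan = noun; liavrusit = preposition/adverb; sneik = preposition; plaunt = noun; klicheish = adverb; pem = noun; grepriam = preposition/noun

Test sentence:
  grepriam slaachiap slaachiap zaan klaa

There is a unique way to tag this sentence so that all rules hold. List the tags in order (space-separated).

Candidates per position — 1:grepriam {preposition,noun}; 2:slaachiap {noun,preposition}; 3:slaachiap {noun,preposition}; 4:zaan {noun}; 5:klaa {noun}.
Word 1 cannot be preposition — rule 2 would then fail for every completion. It is noun.
Word 2 cannot be preposition — rule 1 would then fail for every completion. It is noun.
Word 3 cannot be preposition — rule 1 would then fail for every completion. It is noun.
That leaves exactly one tagging: noun noun noun noun noun.
Checking: rule 1 holds; rule 2 holds.

noun noun noun noun noun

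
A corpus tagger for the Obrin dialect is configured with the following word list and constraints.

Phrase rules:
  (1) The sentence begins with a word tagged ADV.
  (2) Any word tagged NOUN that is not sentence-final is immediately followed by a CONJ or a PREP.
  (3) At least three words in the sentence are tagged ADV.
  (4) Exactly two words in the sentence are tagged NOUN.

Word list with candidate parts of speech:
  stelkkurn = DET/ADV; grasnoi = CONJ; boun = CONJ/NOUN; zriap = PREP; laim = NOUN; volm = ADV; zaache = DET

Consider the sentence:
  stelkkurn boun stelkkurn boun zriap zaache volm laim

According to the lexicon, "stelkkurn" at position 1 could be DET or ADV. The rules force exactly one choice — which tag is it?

ADV

Candidates per position — 1:stelkkurn {DET,ADV}; 2:boun {CONJ,NOUN}; 3:stelkkurn {DET,ADV}; 4:boun {CONJ,NOUN}; 5:zriap {PREP}; 6:zaache {DET}; 7:volm {ADV}; 8:laim {NOUN}.
At position 1, choosing DET makes rule 1 impossible to satisfy; hence ADV.
At position 2, choosing NOUN makes rule 2 impossible to satisfy; hence CONJ.
At position 3, choosing DET makes rule 3 impossible to satisfy; hence ADV.
At position 4, choosing CONJ makes rule 4 impossible to satisfy; hence NOUN.
So the tagging must be: ADV CONJ ADV NOUN PREP DET ADV NOUN.
Rule-by-rule: rule 1 holds; rule 2 holds; rule 3 holds; rule 4 holds.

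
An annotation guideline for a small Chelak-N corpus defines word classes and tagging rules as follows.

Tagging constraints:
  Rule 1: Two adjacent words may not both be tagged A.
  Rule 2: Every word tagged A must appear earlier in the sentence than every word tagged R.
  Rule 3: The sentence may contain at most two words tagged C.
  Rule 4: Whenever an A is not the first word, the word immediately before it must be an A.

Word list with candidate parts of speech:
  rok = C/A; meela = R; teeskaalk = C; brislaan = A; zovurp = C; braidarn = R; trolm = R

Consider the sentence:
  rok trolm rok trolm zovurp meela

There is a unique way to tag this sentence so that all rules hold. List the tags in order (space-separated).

A R C R C R

Candidates per position — 1:rok {C,A}; 2:trolm {R}; 3:rok {C,A}; 4:trolm {R}; 5:zovurp {C}; 6:meela {R}.
If word 3 were A, no tagging could satisfy rule 2; so word 3 is C.
If word 1 were C, no tagging could satisfy rule 3; so word 1 is A.
The only consistent sequence is: A R C R C R.
Verifying each rule — rule 1 ok; rule 2 ok; rule 3 ok; rule 4 ok.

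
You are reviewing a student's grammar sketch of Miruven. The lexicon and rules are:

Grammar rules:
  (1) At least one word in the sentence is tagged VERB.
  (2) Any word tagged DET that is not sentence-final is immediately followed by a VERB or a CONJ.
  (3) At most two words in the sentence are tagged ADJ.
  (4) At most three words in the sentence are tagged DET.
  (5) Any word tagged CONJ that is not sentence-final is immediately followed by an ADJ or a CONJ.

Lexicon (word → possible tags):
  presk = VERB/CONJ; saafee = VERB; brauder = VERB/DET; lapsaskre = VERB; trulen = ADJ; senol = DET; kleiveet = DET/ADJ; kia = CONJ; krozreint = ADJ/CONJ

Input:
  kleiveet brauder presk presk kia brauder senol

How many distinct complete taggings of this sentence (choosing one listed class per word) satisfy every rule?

Candidates per position — 1:kleiveet {DET,ADJ}; 2:brauder {VERB,DET}; 3:presk {VERB,CONJ}; 4:presk {VERB,CONJ}; 5:kia {CONJ}; 6:brauder {VERB,DET}; 7:senol {DET}.
There are 32 candidate sequences in total.
Rule 5 cannot be satisfied by any choice of tags from the lexicon.
So there is no consistent tagging.
Count = 0.

0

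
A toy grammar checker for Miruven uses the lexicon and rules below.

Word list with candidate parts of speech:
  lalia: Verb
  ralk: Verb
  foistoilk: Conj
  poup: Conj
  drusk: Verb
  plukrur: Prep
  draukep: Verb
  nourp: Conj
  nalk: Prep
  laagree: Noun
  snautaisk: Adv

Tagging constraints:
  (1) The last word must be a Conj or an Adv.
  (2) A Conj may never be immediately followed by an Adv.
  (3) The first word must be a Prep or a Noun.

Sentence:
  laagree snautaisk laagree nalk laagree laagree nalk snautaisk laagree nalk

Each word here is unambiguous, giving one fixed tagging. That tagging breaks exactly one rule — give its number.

Fixed tagging: Noun Adv Noun Prep Noun Noun Prep Adv Noun Prep.
Checking each rule: R1 fails, R2 ok, R3 ok.
Only rule 1 fails.

1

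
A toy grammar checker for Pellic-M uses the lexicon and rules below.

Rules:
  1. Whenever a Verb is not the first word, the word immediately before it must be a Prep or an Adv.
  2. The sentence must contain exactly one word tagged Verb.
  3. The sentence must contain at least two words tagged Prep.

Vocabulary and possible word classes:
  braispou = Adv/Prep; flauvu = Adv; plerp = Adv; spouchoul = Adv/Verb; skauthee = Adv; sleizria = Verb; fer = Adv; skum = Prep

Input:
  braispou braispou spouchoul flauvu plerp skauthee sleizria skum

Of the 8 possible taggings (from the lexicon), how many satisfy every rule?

Candidates per position — 1:braispou {Adv,Prep}; 2:braispou {Adv,Prep}; 3:spouchoul {Adv,Verb}; 4:flauvu {Adv}; 5:plerp {Adv}; 6:skauthee {Adv}; 7:sleizria {Verb}; 8:skum {Prep}.
There are 8 candidate sequences in total.
The sequences that satisfy every rule: Adv Prep Adv Adv Adv Adv Verb Prep; Prep Adv Adv Adv Adv Adv Verb Prep; Prep Prep Adv Adv Adv Adv Verb Prep.
Count = 3.

3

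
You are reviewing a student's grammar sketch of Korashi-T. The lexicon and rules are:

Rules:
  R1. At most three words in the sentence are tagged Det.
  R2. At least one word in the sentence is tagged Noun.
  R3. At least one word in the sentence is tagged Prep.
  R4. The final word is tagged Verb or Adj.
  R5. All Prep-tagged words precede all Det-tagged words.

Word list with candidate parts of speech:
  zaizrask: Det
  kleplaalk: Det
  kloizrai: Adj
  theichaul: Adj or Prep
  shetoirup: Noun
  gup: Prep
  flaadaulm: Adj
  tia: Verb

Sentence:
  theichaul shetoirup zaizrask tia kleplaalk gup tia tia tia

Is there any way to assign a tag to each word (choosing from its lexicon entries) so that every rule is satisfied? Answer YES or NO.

NO

Candidates per position — 1:theichaul {Adj,Prep}; 2:shetoirup {Noun}; 3:zaizrask {Det}; 4:tia {Verb}; 5:kleplaalk {Det}; 6:gup {Prep}; 7:tia {Verb}; 8:tia {Verb}; 9:tia {Verb}.
Rule 5 cannot be satisfied by any choice of tags from the lexicon.
So there is no consistent tagging.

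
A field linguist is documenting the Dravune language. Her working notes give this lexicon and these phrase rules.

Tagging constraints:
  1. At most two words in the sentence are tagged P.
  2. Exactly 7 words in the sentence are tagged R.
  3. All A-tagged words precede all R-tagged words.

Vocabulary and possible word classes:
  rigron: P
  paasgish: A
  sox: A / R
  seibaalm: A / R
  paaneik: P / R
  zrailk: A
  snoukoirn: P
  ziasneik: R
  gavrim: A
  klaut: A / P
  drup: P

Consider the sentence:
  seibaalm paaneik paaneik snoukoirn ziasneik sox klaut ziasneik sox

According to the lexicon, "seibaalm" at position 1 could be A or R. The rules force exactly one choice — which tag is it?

R

Candidates per position — 1:seibaalm {A,R}; 2:paaneik {P,R}; 3:paaneik {P,R}; 4:snoukoirn {P}; 5:ziasneik {R}; 6:sox {A,R}; 7:klaut {A,P}; 8:ziasneik {R}; 9:sox {A,R}.
At position 1, choosing A makes rule 2 impossible to satisfy; hence R.
At position 2, choosing P makes rule 2 impossible to satisfy; hence R.
At position 3, choosing P makes rule 2 impossible to satisfy; hence R.
At position 6, choosing A makes rule 2 impossible to satisfy; hence R.
At position 7, choosing A makes rule 3 impossible to satisfy; hence P.
At position 9, choosing A makes rule 2 impossible to satisfy; hence R.
So the tagging must be: R R R P R R P R R.
Check: rule 1 ok; rule 2 ok; rule 3 ok.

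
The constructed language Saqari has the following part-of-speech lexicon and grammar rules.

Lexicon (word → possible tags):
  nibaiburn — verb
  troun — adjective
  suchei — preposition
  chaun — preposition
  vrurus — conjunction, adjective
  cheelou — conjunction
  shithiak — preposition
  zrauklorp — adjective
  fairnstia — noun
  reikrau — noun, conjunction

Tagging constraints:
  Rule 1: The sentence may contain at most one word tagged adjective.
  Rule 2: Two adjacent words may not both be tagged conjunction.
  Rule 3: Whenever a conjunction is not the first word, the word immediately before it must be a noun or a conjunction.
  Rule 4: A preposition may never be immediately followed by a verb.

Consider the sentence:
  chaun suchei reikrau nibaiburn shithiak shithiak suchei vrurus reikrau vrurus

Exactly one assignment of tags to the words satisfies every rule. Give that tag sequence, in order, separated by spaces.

Candidates per position — 1:chaun {preposition}; 2:suchei {preposition}; 3:reikrau {noun,conjunction}; 4:nibaiburn {verb}; 5:shithiak {preposition}; 6:shithiak {preposition}; 7:suchei {preposition}; 8:vrurus {conjunction,adjective}; 9:reikrau {noun,conjunction}; 10:vrurus {conjunction,adjective}.
Position 3: tagging it conjunction would leave rule 3 unsatisfiable, so it must be noun.
Position 8: tagging it conjunction would leave rule 3 unsatisfiable, so it must be adjective.
Position 9: tagging it conjunction would leave rule 3 unsatisfiable, so it must be noun.
Position 10: tagging it adjective would leave rule 1 unsatisfiable, so it must be conjunction.
That leaves exactly one tagging: preposition preposition noun verb preposition preposition preposition adjective noun conjunction.
Verifying each rule — rule 1 satisfied; rule 2 satisfied; rule 3 satisfied; rule 4 satisfied.

preposition preposition noun verb preposition preposition preposition adjective noun conjunction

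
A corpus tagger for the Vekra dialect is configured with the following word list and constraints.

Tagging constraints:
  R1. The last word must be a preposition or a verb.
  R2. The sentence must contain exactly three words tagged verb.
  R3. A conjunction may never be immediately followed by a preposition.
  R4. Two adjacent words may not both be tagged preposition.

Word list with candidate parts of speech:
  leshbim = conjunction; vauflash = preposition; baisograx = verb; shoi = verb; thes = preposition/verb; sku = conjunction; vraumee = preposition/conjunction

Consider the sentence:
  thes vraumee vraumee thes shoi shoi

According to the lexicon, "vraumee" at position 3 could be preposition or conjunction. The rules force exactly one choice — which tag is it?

conjunction

Candidates per position — 1:thes {preposition,verb}; 2:vraumee {preposition,conjunction}; 3:vraumee {preposition,conjunction}; 4:thes {preposition,verb}; 5:shoi {verb}; 6:shoi {verb}.
Position 3: the remaining choice is settled jointly with positions 1, 2, 4 — only conjunction at position 3 is part of a tagging that satisfies every rule.
The only consistent sequence is: preposition conjunction conjunction verb verb verb.
Check: rule 1 ok; rule 2 ok; rule 3 ok; rule 4 ok.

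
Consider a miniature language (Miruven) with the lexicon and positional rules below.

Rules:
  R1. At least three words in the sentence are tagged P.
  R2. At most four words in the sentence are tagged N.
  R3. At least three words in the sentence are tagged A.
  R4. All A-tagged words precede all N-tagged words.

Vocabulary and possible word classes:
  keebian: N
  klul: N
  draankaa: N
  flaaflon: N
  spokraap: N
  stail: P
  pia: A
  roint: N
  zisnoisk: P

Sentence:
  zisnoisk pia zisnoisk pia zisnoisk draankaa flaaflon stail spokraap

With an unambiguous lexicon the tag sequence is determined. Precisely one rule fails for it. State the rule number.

3

Fixed tagging: P A P A P N N P N.
Rule check: R1 holds, R2 holds, R3 violated, R4 holds.
Only rule 3 fails.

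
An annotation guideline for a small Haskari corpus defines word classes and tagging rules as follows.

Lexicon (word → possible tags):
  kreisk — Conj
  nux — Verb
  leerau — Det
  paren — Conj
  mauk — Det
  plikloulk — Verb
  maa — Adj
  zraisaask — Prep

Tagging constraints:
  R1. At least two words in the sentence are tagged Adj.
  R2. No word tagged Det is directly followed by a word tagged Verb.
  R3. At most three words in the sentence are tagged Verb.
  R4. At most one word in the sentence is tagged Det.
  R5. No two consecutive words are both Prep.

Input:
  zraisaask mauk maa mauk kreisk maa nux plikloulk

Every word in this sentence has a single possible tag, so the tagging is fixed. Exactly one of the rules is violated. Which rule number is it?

Fixed tagging: Prep Det Adj Det Conj Adj Verb Verb.
Checking each rule: R1 pass, R2 pass, R3 pass, R4 fail, R5 pass.
Only rule 4 fails.

4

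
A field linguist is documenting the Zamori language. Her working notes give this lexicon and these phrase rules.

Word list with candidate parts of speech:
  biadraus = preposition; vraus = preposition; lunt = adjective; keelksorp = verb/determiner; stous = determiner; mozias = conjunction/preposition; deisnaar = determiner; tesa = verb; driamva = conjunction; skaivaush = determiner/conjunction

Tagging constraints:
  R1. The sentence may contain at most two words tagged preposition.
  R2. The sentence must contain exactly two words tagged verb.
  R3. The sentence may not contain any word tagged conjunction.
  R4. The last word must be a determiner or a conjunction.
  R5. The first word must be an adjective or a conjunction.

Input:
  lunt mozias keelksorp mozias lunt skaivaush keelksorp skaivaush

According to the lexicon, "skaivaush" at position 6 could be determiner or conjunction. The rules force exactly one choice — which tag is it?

determiner

Candidates per position — 1:lunt {adjective}; 2:mozias {conjunction,preposition}; 3:keelksorp {verb,determiner}; 4:mozias {conjunction,preposition}; 5:lunt {adjective}; 6:skaivaush {determiner,conjunction}; 7:keelksorp {verb,determiner}; 8:skaivaush {determiner,conjunction}.
If word 2 were conjunction, no tagging could satisfy rule 3; so word 2 is preposition.
If word 3 were determiner, no tagging could satisfy rule 2; so word 3 is verb.
If word 4 were conjunction, no tagging could satisfy rule 3; so word 4 is preposition.
If word 6 were conjunction, no tagging could satisfy rule 3; so word 6 is determiner.
If word 7 were determiner, no tagging could satisfy rule 2; so word 7 is verb.
If word 8 were conjunction, no tagging could satisfy rule 3; so word 8 is determiner.
The only consistent sequence is: adjective preposition verb preposition adjective determiner verb determiner.
Verifying each rule — rule 1 holds; rule 2 holds; rule 3 holds; rule 4 holds; rule 5 holds.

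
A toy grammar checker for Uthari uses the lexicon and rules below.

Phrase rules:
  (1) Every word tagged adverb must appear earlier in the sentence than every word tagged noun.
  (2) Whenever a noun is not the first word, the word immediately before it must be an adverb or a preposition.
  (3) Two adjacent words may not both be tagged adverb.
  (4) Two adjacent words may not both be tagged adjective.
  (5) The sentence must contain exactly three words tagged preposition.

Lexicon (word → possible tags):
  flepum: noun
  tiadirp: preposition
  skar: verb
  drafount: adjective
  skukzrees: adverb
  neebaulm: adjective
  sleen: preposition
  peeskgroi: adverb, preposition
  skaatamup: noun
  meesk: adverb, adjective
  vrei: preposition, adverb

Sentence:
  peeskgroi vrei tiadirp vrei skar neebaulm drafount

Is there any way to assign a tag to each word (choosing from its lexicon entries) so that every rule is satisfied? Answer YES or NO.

NO

Candidates per position — 1:peeskgroi {adverb,preposition}; 2:vrei {preposition,adverb}; 3:tiadirp {preposition}; 4:vrei {preposition,adverb}; 5:skar {verb}; 6:neebaulm {adjective}; 7:drafount {adjective}.
Rule 4 cannot be satisfied by any choice of tags from the lexicon.
So there is no consistent tagging.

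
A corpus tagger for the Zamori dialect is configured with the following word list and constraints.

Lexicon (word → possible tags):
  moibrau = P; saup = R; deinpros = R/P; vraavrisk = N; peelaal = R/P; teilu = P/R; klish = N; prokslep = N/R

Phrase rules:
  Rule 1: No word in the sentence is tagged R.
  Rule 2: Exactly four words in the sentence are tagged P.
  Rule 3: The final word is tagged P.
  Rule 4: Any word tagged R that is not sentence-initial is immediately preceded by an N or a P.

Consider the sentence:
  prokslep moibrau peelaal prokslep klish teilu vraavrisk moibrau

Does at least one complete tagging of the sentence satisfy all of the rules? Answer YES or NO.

YES

Candidates per position — 1:prokslep {N,R}; 2:moibrau {P}; 3:peelaal {R,P}; 4:prokslep {N,R}; 5:klish {N}; 6:teilu {P,R}; 7:vraavrisk {N}; 8:moibrau {P}.
One satisfying assignment: N P P N N P N P.
Checking: rule 1 ok; rule 2 ok; rule 3 ok; rule 4 ok.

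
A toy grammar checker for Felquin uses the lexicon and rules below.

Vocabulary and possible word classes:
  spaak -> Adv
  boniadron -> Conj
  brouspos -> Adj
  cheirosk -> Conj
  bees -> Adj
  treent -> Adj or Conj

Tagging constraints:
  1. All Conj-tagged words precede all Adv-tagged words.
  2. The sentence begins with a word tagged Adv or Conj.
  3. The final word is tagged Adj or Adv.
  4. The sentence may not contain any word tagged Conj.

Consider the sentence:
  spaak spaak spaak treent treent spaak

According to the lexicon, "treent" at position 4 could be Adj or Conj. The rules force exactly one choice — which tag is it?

Adj

Candidates per position — 1:spaak {Adv}; 2:spaak {Adv}; 3:spaak {Adv}; 4:treent {Adj,Conj}; 5:treent {Adj,Conj}; 6:spaak {Adv}.
Position 4: tagging it Conj would leave rule 1 unsatisfiable, so it must be Adj.
Position 5: tagging it Conj would leave rule 1 unsatisfiable, so it must be Adj.
That leaves exactly one tagging: Adv Adv Adv Adj Adj Adv.
Rule-by-rule: rule 1 ok; rule 2 ok; rule 3 ok; rule 4 ok.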